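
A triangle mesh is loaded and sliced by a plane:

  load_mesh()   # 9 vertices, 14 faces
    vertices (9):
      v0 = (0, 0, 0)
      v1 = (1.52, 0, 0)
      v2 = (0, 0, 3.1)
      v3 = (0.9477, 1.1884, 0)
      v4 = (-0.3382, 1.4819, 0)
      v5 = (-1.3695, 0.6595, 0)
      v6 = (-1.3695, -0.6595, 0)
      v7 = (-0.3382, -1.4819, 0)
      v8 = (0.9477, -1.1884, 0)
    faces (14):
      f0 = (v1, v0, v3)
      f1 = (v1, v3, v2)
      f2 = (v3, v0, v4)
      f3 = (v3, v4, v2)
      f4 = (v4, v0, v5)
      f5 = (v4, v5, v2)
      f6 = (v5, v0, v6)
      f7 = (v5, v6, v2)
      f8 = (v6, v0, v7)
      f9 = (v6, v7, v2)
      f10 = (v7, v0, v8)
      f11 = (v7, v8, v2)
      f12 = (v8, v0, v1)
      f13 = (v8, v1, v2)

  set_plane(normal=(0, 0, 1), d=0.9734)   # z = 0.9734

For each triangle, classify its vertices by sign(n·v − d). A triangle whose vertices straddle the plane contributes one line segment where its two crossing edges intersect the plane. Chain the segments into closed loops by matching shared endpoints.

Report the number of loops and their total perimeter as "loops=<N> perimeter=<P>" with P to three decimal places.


loops=1 perimeter=6.334

Straddling triangles (7 of 14):
  (v1,v3,v2) [--+] → (0.650122, 0.815242, 0.9734)–(1.04272, 0, 0.9734)  len=0.9048
  (v3,v4,v2) [--+] → (-0.232005, 1.01658, 0.9734)–(0.650122, 0.815242, 0.9734)  len=0.9048
  (v4,v5,v2) [--+] → (-0.939477, 0.452417, 0.9734)–(-0.232005, 1.01658, 0.9734)  len=0.9049
  (v5,v6,v2) [--+] → (-0.939477, -0.452417, 0.9734)–(-0.939477, 0.452417, 0.9734)  len=0.9048
  (v6,v7,v2) [--+] → (-0.232005, -1.01658, 0.9734)–(-0.939477, -0.452417, 0.9734)  len=0.9049
  (v7,v8,v2) [--+] → (0.650122, -0.815242, 0.9734)–(-0.232005, -1.01658, 0.9734)  len=0.9048
  (v8,v1,v2) [--+] → (1.04272, 0, 0.9734)–(0.650122, -0.815242, 0.9734)  len=0.9048

Chained into 1 loop(s):
  loop 1: 7 segments, perimeter = 6.3339
Total perimeter = 6.334


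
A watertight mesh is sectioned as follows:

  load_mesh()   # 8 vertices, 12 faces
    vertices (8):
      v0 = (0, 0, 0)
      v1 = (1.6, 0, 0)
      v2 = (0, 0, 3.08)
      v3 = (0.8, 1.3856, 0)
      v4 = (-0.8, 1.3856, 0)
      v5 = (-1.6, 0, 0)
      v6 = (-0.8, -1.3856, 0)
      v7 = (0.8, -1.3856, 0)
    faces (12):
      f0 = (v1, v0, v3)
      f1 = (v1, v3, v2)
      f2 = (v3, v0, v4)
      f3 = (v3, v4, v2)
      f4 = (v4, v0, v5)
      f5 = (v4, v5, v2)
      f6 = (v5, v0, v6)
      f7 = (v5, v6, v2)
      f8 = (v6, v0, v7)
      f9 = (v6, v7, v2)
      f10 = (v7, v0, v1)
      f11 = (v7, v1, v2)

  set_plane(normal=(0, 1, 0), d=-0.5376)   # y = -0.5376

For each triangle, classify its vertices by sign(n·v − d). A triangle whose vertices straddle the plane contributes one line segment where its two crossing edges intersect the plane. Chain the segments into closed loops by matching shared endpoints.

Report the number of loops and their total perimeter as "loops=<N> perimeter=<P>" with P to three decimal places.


loops=1 perimeter=7.448

Straddling triangles (6 of 12):
  (v5,v0,v6) [++-] → (-0.310393, -0.5376, 0)–(-1.28961, -0.5376, 0)  len=0.9792
  (v5,v6,v2) [+-+] → (-1.28961, -0.5376, 0)–(-0.310393, -0.5376, 1.88499)  len=2.1242
  (v6,v0,v7) [-+-] → (-0.310393, -0.5376, 0)–(0.310393, -0.5376, 0)  len=0.6208
  (v6,v7,v2) [--+] → (0.310393, -0.5376, 1.88499)–(-0.310393, -0.5376, 1.88499)  len=0.6208
  (v7,v0,v1) [-++] → (0.310393, -0.5376, 0)–(1.28961, -0.5376, 0)  len=0.9792
  (v7,v1,v2) [-++] → (1.28961, -0.5376, 0)–(0.310393, -0.5376, 1.88499)  len=2.1242

Chained into 1 loop(s):
  loop 1: 6 segments, perimeter = 7.4483
Total perimeter = 7.448


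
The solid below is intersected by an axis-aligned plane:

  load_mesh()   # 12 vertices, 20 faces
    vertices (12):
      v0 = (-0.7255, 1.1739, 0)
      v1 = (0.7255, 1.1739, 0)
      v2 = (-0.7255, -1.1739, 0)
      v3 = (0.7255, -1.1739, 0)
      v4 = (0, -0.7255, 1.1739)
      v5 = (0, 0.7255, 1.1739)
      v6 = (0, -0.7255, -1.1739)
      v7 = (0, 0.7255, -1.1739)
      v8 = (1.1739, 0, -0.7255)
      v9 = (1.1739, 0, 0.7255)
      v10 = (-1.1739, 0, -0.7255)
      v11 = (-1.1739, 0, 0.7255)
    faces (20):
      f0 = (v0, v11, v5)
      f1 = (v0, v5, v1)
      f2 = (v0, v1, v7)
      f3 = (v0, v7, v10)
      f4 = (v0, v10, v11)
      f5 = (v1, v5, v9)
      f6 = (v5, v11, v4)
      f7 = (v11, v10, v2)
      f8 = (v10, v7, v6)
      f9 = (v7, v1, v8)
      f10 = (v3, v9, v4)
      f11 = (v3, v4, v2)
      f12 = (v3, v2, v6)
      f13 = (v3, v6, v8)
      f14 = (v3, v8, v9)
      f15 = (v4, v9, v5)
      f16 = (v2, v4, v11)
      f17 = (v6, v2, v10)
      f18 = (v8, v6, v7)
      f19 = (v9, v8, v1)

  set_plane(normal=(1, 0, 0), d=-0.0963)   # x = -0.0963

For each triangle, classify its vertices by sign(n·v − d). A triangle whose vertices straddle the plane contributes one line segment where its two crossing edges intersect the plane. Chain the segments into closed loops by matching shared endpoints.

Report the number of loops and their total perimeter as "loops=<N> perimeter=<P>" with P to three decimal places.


Straddling triangles (10 of 20):
  (v0,v11,v5) [--+] → (-0.0963, 0.665984, 1.13712)–(-0.0963, 0.785019, 1.01808)  len=0.1683
  (v0,v5,v1) [-++] → (-0.0963, 0.785019, 1.01808)–(-0.0963, 1.1739, 0)  len=1.0898
  (v0,v1,v7) [-++] → (-0.0963, 1.1739, 0)–(-0.0963, 0.785019, -1.01808)  len=1.0898
  (v0,v7,v10) [-+-] → (-0.0963, 0.785019, -1.01808)–(-0.0963, 0.665984, -1.13712)  len=0.1683
  (v5,v11,v4) [+-+] → (-0.0963, 0.665984, 1.13712)–(-0.0963, -0.665984, 1.13712)  len=1.3320
  (v10,v7,v6) [-++] → (-0.0963, 0.665984, -1.13712)–(-0.0963, -0.665984, -1.13712)  len=1.3320
  (v3,v4,v2) [++-] → (-0.0963, -0.785019, 1.01808)–(-0.0963, -1.1739, 0)  len=1.0898
  (v3,v2,v6) [+-+] → (-0.0963, -1.1739, 0)–(-0.0963, -0.785019, -1.01808)  len=1.0898
  (v2,v4,v11) [-+-] → (-0.0963, -0.785019, 1.01808)–(-0.0963, -0.665984, 1.13712)  len=0.1683
  (v6,v2,v10) [+--] → (-0.0963, -0.785019, -1.01808)–(-0.0963, -0.665984, -1.13712)  len=0.1683

Chained into 1 loop(s):
  loop 1: 10 segments, perimeter = 7.6966
Total perimeter = 7.697

loops=1 perimeter=7.697


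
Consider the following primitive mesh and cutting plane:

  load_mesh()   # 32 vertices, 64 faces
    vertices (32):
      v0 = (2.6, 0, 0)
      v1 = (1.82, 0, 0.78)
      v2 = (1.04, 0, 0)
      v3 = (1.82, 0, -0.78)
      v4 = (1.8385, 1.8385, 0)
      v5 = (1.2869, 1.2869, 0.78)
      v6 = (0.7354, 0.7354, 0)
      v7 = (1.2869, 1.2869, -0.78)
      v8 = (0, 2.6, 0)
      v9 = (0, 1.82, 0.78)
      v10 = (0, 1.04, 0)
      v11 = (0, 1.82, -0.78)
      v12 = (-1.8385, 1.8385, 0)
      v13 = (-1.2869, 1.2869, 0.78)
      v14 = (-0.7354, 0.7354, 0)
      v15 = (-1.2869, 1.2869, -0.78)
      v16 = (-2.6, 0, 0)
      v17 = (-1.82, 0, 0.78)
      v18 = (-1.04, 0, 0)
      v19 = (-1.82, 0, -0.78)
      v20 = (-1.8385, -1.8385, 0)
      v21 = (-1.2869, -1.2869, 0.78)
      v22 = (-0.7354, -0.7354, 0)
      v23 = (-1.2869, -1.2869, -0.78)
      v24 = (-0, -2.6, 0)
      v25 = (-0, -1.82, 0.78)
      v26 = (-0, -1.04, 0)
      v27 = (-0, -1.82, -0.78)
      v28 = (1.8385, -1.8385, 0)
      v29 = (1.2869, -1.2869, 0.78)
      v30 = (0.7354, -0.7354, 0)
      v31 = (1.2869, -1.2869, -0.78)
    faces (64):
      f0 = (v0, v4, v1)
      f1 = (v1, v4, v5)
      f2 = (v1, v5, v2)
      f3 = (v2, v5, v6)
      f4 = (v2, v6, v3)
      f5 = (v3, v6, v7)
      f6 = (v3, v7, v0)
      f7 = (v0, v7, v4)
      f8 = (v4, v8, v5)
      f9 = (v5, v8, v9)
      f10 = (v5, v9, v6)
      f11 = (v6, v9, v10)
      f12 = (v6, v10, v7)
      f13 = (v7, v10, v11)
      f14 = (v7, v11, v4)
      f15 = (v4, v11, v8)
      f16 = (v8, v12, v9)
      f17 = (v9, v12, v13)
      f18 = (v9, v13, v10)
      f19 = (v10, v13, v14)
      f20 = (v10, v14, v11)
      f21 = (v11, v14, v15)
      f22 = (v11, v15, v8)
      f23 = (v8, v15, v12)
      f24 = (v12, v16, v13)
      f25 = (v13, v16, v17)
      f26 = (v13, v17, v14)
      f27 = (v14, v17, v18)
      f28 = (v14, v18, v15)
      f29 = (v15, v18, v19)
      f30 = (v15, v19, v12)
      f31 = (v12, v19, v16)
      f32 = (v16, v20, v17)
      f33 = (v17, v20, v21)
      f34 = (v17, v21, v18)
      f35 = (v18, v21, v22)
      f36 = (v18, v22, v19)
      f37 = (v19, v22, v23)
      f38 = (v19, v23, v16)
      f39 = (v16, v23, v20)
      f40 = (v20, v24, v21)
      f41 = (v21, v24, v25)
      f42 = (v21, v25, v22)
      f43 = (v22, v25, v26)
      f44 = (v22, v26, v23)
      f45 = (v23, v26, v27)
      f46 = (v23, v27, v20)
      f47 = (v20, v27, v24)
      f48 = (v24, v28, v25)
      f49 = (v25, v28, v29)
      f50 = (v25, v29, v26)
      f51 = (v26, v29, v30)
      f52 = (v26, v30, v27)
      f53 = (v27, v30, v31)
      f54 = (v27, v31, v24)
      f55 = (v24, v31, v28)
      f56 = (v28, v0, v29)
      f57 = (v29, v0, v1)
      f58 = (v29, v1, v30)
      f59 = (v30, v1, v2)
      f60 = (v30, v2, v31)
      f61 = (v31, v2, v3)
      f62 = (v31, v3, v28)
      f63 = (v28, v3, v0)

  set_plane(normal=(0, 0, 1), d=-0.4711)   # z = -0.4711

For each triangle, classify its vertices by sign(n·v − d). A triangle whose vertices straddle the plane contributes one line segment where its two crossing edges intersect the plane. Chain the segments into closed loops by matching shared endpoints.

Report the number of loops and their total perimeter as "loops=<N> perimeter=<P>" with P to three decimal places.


loops=2 perimeter=22.287

Straddling triangles (32 of 64):
  (v2,v6,v3) [++-] → (1.39047, 0.291237, -0.4711)–(1.5111, 0, -0.4711)  len=0.3152
  (v3,v6,v7) [-+-] → (1.39047, 0.291237, -0.4711)–(1.06849, 1.06849, -0.4711)  len=0.8413
  (v3,v7,v0) [--+] → (1.80692, 0.777255, -0.4711)–(2.1289, 0, -0.4711)  len=0.8413
  (v0,v7,v4) [+-+] → (1.80692, 0.777255, -0.4711)–(1.50535, 1.50535, -0.4711)  len=0.7881
  (v6,v10,v7) [++-] → (0.777255, 1.18912, -0.4711)–(1.06849, 1.06849, -0.4711)  len=0.3152
  (v7,v10,v11) [-+-] → (0.777255, 1.18912, -0.4711)–(0, 1.5111, -0.4711)  len=0.8413
  (v7,v11,v4) [--+] → (0.728093, 1.82733, -0.4711)–(1.50535, 1.50535, -0.4711)  len=0.8413
  (v4,v11,v8) [+-+] → (0.728093, 1.82733, -0.4711)–(0, 2.1289, -0.4711)  len=0.7881
  (v10,v14,v11) [++-] → (-0.291237, 1.39047, -0.4711)–(0, 1.5111, -0.4711)  len=0.3152
  (v11,v14,v15) [-+-] → (-0.291237, 1.39047, -0.4711)–(-1.06849, 1.06849, -0.4711)  len=0.8413
  (v11,v15,v8) [--+] → (-0.777255, 1.80692, -0.4711)–(0, 2.1289, -0.4711)  len=0.8413
  (v8,v15,v12) [+-+] → (-0.777255, 1.80692, -0.4711)–(-1.50535, 1.50535, -0.4711)  len=0.7881
  (v14,v18,v15) [++-] → (-1.18912, 0.777255, -0.4711)–(-1.06849, 1.06849, -0.4711)  len=0.3152
  (v15,v18,v19) [-+-] → (-1.18912, 0.777255, -0.4711)–(-1.5111, 0, -0.4711)  len=0.8413
  (v15,v19,v12) [--+] → (-1.82733, 0.728093, -0.4711)–(-1.50535, 1.50535, -0.4711)  len=0.8413
  (v12,v19,v16) [+-+] → (-1.82733, 0.728093, -0.4711)–(-2.1289, 0, -0.4711)  len=0.7881
  (v18,v22,v19) [++-] → (-1.39047, -0.291237, -0.4711)–(-1.5111, 0, -0.4711)  len=0.3152
  (v19,v22,v23) [-+-] → (-1.39047, -0.291237, -0.4711)–(-1.06849, -1.06849, -0.4711)  len=0.8413
  (v19,v23,v16) [--+] → (-1.80692, -0.777255, -0.4711)–(-2.1289, 0, -0.4711)  len=0.8413
  (v16,v23,v20) [+-+] → (-1.80692, -0.777255, -0.4711)–(-1.50535, -1.50535, -0.4711)  len=0.7881
  (v22,v26,v23) [++-] → (-0.777255, -1.18912, -0.4711)–(-1.06849, -1.06849, -0.4711)  len=0.3152
  (v23,v26,v27) [-+-] → (-0.777255, -1.18912, -0.4711)–(0, -1.5111, -0.4711)  len=0.8413
  (v23,v27,v20) [--+] → (-0.728093, -1.82733, -0.4711)–(-1.50535, -1.50535, -0.4711)  len=0.8413
  (v20,v27,v24) [+-+] → (-0.728093, -1.82733, -0.4711)–(0, -2.1289, -0.4711)  len=0.7881
  (v26,v30,v27) [++-] → (0.291237, -1.39047, -0.4711)–(0, -1.5111, -0.4711)  len=0.3152
  (v27,v30,v31) [-+-] → (0.291237, -1.39047, -0.4711)–(1.06849, -1.06849, -0.4711)  len=0.8413
  (v27,v31,v24) [--+] → (0.777255, -1.80692, -0.4711)–(0, -2.1289, -0.4711)  len=0.8413
  (v24,v31,v28) [+-+] → (0.777255, -1.80692, -0.4711)–(1.50535, -1.50535, -0.4711)  len=0.7881
  (v30,v2,v31) [++-] → (1.18912, -0.777255, -0.4711)–(1.06849, -1.06849, -0.4711)  len=0.3152
  (v31,v2,v3) [-+-] → (1.18912, -0.777255, -0.4711)–(1.5111, 0, -0.4711)  len=0.8413
  (v31,v3,v28) [--+] → (1.82733, -0.728093, -0.4711)–(1.50535, -1.50535, -0.4711)  len=0.8413
  (v28,v3,v0) [+-+] → (1.82733, -0.728093, -0.4711)–(2.1289, 0, -0.4711)  len=0.7881

Chained into 2 loop(s):
  loop 1: 16 segments, perimeter = 9.2523
  loop 2: 16 segments, perimeter = 13.0351
Total perimeter = 22.287


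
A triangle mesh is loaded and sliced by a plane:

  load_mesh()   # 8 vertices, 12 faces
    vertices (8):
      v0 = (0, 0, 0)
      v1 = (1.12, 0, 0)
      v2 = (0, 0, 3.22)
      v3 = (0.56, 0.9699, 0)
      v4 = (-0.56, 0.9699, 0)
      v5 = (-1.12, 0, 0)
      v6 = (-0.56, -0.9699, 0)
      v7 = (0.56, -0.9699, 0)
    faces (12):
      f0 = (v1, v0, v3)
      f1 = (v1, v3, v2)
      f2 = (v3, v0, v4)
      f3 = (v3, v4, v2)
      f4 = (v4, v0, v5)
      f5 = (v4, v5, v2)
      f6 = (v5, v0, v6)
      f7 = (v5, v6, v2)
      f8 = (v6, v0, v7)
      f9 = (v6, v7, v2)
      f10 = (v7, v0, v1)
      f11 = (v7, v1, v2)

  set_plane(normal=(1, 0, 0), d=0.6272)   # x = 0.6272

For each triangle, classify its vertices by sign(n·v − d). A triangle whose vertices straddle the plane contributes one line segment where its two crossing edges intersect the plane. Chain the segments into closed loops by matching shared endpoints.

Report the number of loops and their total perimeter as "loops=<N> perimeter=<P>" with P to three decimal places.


Straddling triangles (4 of 12):
  (v1,v0,v3) [+--] → (0.6272, 0, 0)–(0.6272, 0.853512, 0)  len=0.8535
  (v1,v3,v2) [+--] → (0.6272, 0.853512, 0)–(0.6272, 0, 1.4168)  len=1.6540
  (v7,v0,v1) [--+] → (0.6272, 0, 0)–(0.6272, -0.853512, 0)  len=0.8535
  (v7,v1,v2) [-+-] → (0.6272, -0.853512, 0)–(0.6272, 0, 1.4168)  len=1.6540

Chained into 1 loop(s):
  loop 1: 4 segments, perimeter = 5.0151
Total perimeter = 5.015

loops=1 perimeter=5.015


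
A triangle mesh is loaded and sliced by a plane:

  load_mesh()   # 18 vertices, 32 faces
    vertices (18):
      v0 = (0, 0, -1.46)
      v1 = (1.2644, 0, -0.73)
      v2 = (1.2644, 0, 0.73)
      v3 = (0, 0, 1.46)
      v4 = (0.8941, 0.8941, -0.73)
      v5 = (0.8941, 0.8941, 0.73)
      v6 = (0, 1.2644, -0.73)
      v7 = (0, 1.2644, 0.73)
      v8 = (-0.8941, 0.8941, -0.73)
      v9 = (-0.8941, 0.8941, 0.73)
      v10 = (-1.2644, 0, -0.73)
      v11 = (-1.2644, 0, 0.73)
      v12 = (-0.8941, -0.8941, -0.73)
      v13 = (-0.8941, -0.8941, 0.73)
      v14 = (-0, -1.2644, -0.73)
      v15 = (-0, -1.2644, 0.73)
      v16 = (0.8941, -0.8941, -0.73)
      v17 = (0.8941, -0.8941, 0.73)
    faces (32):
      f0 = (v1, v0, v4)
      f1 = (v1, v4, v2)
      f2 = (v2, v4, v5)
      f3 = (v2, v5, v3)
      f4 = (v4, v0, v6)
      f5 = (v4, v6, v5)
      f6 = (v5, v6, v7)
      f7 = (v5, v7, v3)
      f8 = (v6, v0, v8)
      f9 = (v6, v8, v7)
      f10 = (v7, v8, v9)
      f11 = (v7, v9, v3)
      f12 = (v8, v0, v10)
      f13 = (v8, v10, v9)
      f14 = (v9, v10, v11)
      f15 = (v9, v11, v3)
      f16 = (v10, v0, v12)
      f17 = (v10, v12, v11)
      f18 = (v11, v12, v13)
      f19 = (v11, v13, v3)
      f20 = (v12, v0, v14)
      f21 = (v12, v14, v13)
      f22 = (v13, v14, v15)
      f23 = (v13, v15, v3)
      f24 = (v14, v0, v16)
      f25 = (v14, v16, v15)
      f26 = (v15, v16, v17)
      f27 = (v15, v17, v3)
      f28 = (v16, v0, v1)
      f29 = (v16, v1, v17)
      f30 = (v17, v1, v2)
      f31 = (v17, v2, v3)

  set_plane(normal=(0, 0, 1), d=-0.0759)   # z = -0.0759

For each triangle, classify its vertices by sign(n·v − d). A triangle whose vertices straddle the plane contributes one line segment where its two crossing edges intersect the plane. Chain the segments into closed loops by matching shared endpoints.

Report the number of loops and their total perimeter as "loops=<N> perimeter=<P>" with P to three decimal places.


loops=1 perimeter=7.742

Straddling triangles (16 of 32):
  (v1,v4,v2) [--+] → (1.06, 0.493531, -0.0759)–(1.2644, 0, -0.0759)  len=0.5342
  (v2,v4,v5) [+-+] → (1.06, 0.493531, -0.0759)–(0.8941, 0.8941, -0.0759)  len=0.4336
  (v4,v6,v5) [--+] → (0.400569, 1.0985, -0.0759)–(0.8941, 0.8941, -0.0759)  len=0.5342
  (v5,v6,v7) [+-+] → (0.400569, 1.0985, -0.0759)–(0, 1.2644, -0.0759)  len=0.4336
  (v6,v8,v7) [--+] → (-0.493531, 1.06, -0.0759)–(0, 1.2644, -0.0759)  len=0.5342
  (v7,v8,v9) [+-+] → (-0.493531, 1.06, -0.0759)–(-0.8941, 0.8941, -0.0759)  len=0.4336
  (v8,v10,v9) [--+] → (-1.0985, 0.400569, -0.0759)–(-0.8941, 0.8941, -0.0759)  len=0.5342
  (v9,v10,v11) [+-+] → (-1.0985, 0.400569, -0.0759)–(-1.2644, 0, -0.0759)  len=0.4336
  (v10,v12,v11) [--+] → (-1.06, -0.493531, -0.0759)–(-1.2644, 0, -0.0759)  len=0.5342
  (v11,v12,v13) [+-+] → (-1.06, -0.493531, -0.0759)–(-0.8941, -0.8941, -0.0759)  len=0.4336
  (v12,v14,v13) [--+] → (-0.400569, -1.0985, -0.0759)–(-0.8941, -0.8941, -0.0759)  len=0.5342
  (v13,v14,v15) [+-+] → (-0.400569, -1.0985, -0.0759)–(0, -1.2644, -0.0759)  len=0.4336
  (v14,v16,v15) [--+] → (0.493531, -1.06, -0.0759)–(0, -1.2644, -0.0759)  len=0.5342
  (v15,v16,v17) [+-+] → (0.493531, -1.06, -0.0759)–(0.8941, -0.8941, -0.0759)  len=0.4336
  (v16,v1,v17) [--+] → (1.0985, -0.400569, -0.0759)–(0.8941, -0.8941, -0.0759)  len=0.5342
  (v17,v1,v2) [+-+] → (1.0985, -0.400569, -0.0759)–(1.2644, 0, -0.0759)  len=0.4336

Chained into 1 loop(s):
  loop 1: 16 segments, perimeter = 7.7420
Total perimeter = 7.742


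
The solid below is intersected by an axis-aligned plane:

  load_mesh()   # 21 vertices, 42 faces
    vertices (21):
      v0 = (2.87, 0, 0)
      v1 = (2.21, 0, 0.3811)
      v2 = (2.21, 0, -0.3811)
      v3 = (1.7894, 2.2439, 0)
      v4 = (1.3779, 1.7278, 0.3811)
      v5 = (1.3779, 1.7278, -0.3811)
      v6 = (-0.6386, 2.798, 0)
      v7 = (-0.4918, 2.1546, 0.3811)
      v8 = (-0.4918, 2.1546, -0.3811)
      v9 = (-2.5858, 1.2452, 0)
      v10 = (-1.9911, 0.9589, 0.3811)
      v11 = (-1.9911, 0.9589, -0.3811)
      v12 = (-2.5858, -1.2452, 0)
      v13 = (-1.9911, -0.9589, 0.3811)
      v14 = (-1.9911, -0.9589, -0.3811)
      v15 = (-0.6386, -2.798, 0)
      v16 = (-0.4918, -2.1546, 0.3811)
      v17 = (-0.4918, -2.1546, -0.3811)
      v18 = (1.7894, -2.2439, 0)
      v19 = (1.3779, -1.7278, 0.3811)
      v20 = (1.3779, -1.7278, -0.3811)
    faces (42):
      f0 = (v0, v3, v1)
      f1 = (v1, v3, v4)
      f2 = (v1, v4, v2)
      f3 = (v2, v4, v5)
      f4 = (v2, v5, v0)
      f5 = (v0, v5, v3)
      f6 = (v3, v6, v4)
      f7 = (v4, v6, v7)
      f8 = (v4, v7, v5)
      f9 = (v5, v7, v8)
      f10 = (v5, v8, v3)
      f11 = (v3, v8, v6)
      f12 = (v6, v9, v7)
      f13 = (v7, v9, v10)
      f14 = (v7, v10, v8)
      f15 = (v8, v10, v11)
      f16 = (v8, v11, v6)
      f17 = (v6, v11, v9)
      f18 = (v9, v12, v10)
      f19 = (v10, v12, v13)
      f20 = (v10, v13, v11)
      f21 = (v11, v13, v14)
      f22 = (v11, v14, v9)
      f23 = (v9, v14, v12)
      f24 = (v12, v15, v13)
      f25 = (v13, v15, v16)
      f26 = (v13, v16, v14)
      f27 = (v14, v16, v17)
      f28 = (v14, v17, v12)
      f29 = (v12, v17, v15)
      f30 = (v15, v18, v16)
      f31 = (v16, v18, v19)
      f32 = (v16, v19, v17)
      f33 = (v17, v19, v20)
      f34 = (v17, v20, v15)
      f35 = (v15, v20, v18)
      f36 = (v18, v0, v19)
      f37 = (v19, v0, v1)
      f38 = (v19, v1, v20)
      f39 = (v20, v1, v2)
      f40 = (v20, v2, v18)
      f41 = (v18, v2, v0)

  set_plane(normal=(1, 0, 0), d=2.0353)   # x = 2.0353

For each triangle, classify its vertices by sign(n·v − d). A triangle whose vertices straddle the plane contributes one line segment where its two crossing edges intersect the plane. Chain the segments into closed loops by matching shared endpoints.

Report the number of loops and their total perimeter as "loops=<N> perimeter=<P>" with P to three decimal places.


loops=2 perimeter=7.215

Straddling triangles (12 of 42):
  (v0,v3,v1) [+-+] → (2.0353, 1.73328, 0)–(2.0353, 0.932024, 0.222807)  len=0.8317
  (v1,v3,v4) [+--] → (2.0353, 0.932024, 0.222807)–(2.0353, 0.362753, 0.3811)  len=0.5909
  (v1,v4,v2) [+-+] → (2.0353, 0.362753, 0.3811)–(2.0353, 0.362753, -0.221076)  len=0.6022
  (v2,v4,v5) [+--] → (2.0353, 0.362753, -0.221076)–(2.0353, 0.362753, -0.3811)  len=0.1600
  (v2,v5,v0) [+-+] → (2.0353, 0.362753, -0.3811)–(2.0353, 0.966554, -0.213192)  len=0.6267
  (v0,v5,v3) [+--] → (2.0353, 0.966554, -0.213192)–(2.0353, 1.73328, 0)  len=0.7958
  (v18,v0,v19) [-+-] → (2.0353, -1.73328, 0)–(2.0353, -0.966554, 0.213192)  len=0.7958
  (v19,v0,v1) [-++] → (2.0353, -0.966554, 0.213192)–(2.0353, -0.362753, 0.3811)  len=0.6267
  (v19,v1,v20) [-+-] → (2.0353, -0.362753, 0.3811)–(2.0353, -0.362753, 0.221076)  len=0.1600
  (v20,v1,v2) [-++] → (2.0353, -0.362753, 0.221076)–(2.0353, -0.362753, -0.3811)  len=0.6022
  (v20,v2,v18) [-+-] → (2.0353, -0.362753, -0.3811)–(2.0353, -0.932024, -0.222807)  len=0.5909
  (v18,v2,v0) [-++] → (2.0353, -0.932024, -0.222807)–(2.0353, -1.73328, 0)  len=0.8317

Chained into 2 loop(s):
  loop 1: 6 segments, perimeter = 3.6073
  loop 2: 6 segments, perimeter = 3.6073
Total perimeter = 7.215


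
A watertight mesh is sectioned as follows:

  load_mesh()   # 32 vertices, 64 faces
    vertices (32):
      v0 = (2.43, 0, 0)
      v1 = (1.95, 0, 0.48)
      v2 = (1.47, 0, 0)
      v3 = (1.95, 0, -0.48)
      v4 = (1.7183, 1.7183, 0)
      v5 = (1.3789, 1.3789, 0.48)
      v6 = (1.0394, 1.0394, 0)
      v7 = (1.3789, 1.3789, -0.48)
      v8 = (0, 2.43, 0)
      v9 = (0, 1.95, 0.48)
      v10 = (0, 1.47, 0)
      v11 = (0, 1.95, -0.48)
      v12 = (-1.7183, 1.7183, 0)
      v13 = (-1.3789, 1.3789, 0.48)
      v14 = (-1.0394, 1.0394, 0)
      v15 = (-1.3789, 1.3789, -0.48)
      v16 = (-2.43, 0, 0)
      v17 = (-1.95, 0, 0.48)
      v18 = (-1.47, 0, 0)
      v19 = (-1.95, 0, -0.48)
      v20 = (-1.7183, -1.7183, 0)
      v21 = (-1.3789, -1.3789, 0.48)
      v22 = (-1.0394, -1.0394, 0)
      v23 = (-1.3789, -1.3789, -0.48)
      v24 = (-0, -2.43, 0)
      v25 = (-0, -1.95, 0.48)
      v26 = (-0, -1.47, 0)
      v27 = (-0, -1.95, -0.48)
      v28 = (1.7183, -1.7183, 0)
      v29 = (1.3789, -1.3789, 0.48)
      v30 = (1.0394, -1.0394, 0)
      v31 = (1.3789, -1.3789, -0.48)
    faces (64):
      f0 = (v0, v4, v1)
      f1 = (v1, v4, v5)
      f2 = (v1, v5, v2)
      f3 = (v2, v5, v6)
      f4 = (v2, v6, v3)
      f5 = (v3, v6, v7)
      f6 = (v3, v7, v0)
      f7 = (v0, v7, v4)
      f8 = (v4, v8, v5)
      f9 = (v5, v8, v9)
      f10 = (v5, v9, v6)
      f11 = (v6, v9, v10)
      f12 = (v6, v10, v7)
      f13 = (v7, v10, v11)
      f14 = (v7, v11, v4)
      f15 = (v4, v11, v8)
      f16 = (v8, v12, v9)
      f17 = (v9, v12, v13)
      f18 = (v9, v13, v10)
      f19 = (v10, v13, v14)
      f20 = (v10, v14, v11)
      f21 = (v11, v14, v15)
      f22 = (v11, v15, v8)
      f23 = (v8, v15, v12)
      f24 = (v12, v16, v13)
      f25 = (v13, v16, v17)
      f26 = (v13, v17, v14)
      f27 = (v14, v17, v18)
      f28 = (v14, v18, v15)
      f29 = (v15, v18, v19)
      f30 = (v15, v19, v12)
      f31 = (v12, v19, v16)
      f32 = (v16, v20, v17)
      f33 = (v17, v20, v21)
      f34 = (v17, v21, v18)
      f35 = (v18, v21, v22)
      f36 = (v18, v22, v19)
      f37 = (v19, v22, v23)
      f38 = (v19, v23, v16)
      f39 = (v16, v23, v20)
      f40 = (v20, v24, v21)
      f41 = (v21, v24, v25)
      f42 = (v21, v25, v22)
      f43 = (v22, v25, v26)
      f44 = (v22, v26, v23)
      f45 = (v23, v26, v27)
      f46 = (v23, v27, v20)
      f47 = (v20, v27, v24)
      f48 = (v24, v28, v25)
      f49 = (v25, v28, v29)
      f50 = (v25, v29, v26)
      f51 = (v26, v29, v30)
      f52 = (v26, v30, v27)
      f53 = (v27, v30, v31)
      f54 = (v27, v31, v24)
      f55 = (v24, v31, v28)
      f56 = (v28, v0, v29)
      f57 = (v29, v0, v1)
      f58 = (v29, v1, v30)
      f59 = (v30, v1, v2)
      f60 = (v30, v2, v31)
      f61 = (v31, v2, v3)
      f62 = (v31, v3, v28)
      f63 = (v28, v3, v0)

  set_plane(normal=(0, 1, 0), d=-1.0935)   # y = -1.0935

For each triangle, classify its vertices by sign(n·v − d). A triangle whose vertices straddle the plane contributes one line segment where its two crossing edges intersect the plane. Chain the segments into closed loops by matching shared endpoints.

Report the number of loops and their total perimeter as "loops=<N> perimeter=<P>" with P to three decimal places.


Straddling triangles (20 of 64):
  (v16,v20,v17) [+-+] → (-1.97708, -1.0935, 0)–(-1.80255, -1.0935, 0.174535)  len=0.2468
  (v17,v20,v21) [+--] → (-1.80255, -1.0935, 0.174535)–(-1.4971, -1.0935, 0.48)  len=0.4320
  (v17,v21,v18) [+-+] → (-1.4971, -1.0935, 0.48)–(-1.39776, -1.0935, 0.380651)  len=0.1405
  (v18,v21,v22) [+-+] → (-1.39776, -1.0935, 0.380651)–(-1.0935, -1.0935, 0.076489)  len=0.4302
  (v19,v22,v23) [++-] → (-1.0935, -1.0935, -0.076489)–(-1.4971, -1.0935, -0.48)  len=0.5707
  (v19,v23,v16) [+-+] → (-1.4971, -1.0935, -0.48)–(-1.59645, -1.0935, -0.380651)  len=0.1405
  (v16,v23,v20) [+--] → (-1.59645, -1.0935, -0.380651)–(-1.97708, -1.0935, 0)  len=0.5383
  (v21,v25,v22) [--+] → (-0.977648, -1.0935, 0.0285175)–(-1.0935, -1.0935, 0.076489)  len=0.1254
  (v22,v25,v26) [+--] → (-0.977648, -1.0935, 0.0285175)–(-0.908811, -1.0935, 0)  len=0.0745
  (v22,v26,v23) [+--] → (-0.908811, -1.0935, 0)–(-1.0935, -1.0935, -0.076489)  len=0.1999
  (v26,v29,v30) [--+] → (1.0935, -1.0935, 0.076489)–(0.908811, -1.0935, 0)  len=0.1999
  (v26,v30,v27) [-+-] → (0.908811, -1.0935, 0)–(0.977648, -1.0935, -0.0285175)  len=0.0745
  (v27,v30,v31) [-+-] → (0.977648, -1.0935, -0.0285175)–(1.0935, -1.0935, -0.076489)  len=0.1254
  (v28,v0,v29) [-+-] → (1.97708, -1.0935, 0)–(1.59645, -1.0935, 0.380651)  len=0.5383
  (v29,v0,v1) [-++] → (1.59645, -1.0935, 0.380651)–(1.4971, -1.0935, 0.48)  len=0.1405
  (v29,v1,v30) [-++] → (1.4971, -1.0935, 0.48)–(1.0935, -1.0935, 0.076489)  len=0.5707
  (v30,v2,v31) [++-] → (1.39776, -1.0935, -0.380651)–(1.0935, -1.0935, -0.076489)  len=0.4302
  (v31,v2,v3) [-++] → (1.39776, -1.0935, -0.380651)–(1.4971, -1.0935, -0.48)  len=0.1405
  (v31,v3,v28) [-+-] → (1.4971, -1.0935, -0.48)–(1.80255, -1.0935, -0.174535)  len=0.4320
  (v28,v3,v0) [-++] → (1.80255, -1.0935, -0.174535)–(1.97708, -1.0935, 0)  len=0.2468

Chained into 2 loop(s):
  loop 1: 10 segments, perimeter = 2.8989
  loop 2: 10 segments, perimeter = 2.8989
Total perimeter = 5.798

loops=2 perimeter=5.798


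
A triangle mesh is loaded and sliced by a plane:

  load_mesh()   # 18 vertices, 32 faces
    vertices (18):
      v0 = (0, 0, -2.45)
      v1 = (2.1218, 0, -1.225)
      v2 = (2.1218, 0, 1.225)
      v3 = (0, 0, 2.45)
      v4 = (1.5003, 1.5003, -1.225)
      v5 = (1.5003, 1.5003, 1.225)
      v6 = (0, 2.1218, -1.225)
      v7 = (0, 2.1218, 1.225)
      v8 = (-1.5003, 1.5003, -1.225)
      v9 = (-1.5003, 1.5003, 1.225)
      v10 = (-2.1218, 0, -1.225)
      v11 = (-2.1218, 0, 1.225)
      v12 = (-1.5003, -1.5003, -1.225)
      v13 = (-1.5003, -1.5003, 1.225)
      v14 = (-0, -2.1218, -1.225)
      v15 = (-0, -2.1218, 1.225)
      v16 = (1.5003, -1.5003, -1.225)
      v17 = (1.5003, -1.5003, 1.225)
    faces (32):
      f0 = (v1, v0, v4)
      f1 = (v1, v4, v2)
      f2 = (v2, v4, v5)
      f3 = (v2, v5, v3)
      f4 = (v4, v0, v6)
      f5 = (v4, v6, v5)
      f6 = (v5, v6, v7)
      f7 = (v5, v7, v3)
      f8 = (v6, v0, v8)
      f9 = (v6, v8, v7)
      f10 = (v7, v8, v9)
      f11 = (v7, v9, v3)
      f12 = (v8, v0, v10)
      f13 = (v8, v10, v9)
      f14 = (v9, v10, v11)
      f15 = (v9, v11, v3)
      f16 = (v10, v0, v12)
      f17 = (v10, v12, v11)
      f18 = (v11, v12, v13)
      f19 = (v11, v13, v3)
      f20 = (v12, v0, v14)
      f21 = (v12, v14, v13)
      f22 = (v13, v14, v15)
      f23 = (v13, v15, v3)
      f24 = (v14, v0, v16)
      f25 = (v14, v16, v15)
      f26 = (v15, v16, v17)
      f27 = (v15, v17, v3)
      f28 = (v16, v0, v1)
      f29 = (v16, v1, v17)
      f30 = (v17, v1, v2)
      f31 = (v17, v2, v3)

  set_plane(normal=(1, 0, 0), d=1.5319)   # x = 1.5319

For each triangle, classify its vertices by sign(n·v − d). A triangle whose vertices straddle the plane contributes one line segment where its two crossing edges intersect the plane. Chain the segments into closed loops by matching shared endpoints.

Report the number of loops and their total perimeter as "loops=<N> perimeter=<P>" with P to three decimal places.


Straddling triangles (8 of 32):
  (v1,v0,v4) [+--] → (1.5319, 0, -1.56557)–(1.5319, 1.42402, -1.225)  len=1.4642
  (v1,v4,v2) [+-+] → (1.5319, 1.42402, -1.225)–(1.5319, 1.42402, -1.10043)  len=0.1246
  (v2,v4,v5) [+--] → (1.5319, 1.42402, -1.10043)–(1.5319, 1.42402, 1.225)  len=2.3254
  (v2,v5,v3) [+--] → (1.5319, 1.42402, 1.225)–(1.5319, 0, 1.56557)  len=1.4642
  (v16,v0,v1) [--+] → (1.5319, 0, -1.56557)–(1.5319, -1.42402, -1.225)  len=1.4642
  (v16,v1,v17) [-+-] → (1.5319, -1.42402, -1.225)–(1.5319, -1.42402, 1.10043)  len=2.3254
  (v17,v1,v2) [-++] → (1.5319, -1.42402, 1.10043)–(1.5319, -1.42402, 1.225)  len=0.1246
  (v17,v2,v3) [-+-] → (1.5319, -1.42402, 1.225)–(1.5319, 0, 1.56557)  len=1.4642

Chained into 1 loop(s):
  loop 1: 8 segments, perimeter = 10.7567
Total perimeter = 10.757

loops=1 perimeter=10.757


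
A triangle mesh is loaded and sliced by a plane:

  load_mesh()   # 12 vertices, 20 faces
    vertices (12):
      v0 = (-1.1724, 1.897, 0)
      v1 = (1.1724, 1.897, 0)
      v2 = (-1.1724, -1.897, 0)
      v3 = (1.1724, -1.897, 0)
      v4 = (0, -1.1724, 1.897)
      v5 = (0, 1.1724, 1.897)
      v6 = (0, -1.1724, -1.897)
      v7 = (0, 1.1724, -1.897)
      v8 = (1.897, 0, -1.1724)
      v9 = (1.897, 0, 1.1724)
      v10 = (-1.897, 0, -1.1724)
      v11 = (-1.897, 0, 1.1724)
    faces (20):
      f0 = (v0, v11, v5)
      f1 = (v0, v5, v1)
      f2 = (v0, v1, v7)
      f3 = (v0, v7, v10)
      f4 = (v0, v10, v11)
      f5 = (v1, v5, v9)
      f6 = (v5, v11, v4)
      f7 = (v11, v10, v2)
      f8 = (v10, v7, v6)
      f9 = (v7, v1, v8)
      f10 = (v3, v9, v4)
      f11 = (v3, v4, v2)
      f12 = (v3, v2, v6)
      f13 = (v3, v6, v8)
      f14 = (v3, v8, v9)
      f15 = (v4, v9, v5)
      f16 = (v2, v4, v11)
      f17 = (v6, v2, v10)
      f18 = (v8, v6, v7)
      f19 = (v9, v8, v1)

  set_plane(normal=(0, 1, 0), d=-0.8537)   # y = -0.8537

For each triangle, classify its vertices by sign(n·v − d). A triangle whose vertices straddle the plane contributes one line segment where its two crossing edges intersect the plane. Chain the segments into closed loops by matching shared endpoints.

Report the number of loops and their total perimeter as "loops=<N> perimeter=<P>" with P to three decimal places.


loops=1 perimeter=10.757

Straddling triangles (10 of 20):
  (v5,v11,v4) [++-] → (-0.515672, -0.8537, 1.70003)–(0, -0.8537, 1.897)  len=0.5520
  (v11,v10,v2) [++-] → (-1.57091, -0.8537, -0.644789)–(-1.57091, -0.8537, 0.644789)  len=1.2896
  (v10,v7,v6) [++-] → (0, -0.8537, -1.897)–(-0.515672, -0.8537, -1.70003)  len=0.5520
  (v3,v9,v4) [-+-] → (1.57091, -0.8537, 0.644789)–(0.515672, -0.8537, 1.70003)  len=1.4923
  (v3,v6,v8) [--+] → (0.515672, -0.8537, -1.70003)–(1.57091, -0.8537, -0.644789)  len=1.4923
  (v3,v8,v9) [-++] → (1.57091, -0.8537, -0.644789)–(1.57091, -0.8537, 0.644789)  len=1.2896
  (v4,v9,v5) [-++] → (0.515672, -0.8537, 1.70003)–(0, -0.8537, 1.897)  len=0.5520
  (v2,v4,v11) [--+] → (-0.515672, -0.8537, 1.70003)–(-1.57091, -0.8537, 0.644789)  len=1.4923
  (v6,v2,v10) [--+] → (-1.57091, -0.8537, -0.644789)–(-0.515672, -0.8537, -1.70003)  len=1.4923
  (v8,v6,v7) [+-+] → (0.515672, -0.8537, -1.70003)–(0, -0.8537, -1.897)  len=0.5520

Chained into 1 loop(s):
  loop 1: 10 segments, perimeter = 10.7565
Total perimeter = 10.757


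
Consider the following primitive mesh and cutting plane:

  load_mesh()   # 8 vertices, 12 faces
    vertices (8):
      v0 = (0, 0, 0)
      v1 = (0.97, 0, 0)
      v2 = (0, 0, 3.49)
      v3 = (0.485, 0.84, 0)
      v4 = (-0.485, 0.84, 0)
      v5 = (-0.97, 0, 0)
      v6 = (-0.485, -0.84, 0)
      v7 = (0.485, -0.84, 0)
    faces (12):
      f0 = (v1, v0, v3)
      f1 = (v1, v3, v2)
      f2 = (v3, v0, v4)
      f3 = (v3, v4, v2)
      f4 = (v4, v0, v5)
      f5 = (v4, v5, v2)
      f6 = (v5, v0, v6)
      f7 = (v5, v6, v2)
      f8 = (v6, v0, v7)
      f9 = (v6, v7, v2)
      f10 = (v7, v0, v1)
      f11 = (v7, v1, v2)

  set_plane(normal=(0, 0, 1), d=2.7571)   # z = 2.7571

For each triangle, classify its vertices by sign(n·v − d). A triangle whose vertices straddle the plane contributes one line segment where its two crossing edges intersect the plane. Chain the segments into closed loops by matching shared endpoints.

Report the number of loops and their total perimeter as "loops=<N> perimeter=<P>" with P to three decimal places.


Straddling triangles (6 of 12):
  (v1,v3,v2) [--+] → (0.10185, 0.1764, 2.7571)–(0.2037, 0, 2.7571)  len=0.2037
  (v3,v4,v2) [--+] → (-0.10185, 0.1764, 2.7571)–(0.10185, 0.1764, 2.7571)  len=0.2037
  (v4,v5,v2) [--+] → (-0.2037, 0, 2.7571)–(-0.10185, 0.1764, 2.7571)  len=0.2037
  (v5,v6,v2) [--+] → (-0.10185, -0.1764, 2.7571)–(-0.2037, 0, 2.7571)  len=0.2037
  (v6,v7,v2) [--+] → (0.10185, -0.1764, 2.7571)–(-0.10185, -0.1764, 2.7571)  len=0.2037
  (v7,v1,v2) [--+] → (0.2037, 0, 2.7571)–(0.10185, -0.1764, 2.7571)  len=0.2037

Chained into 1 loop(s):
  loop 1: 6 segments, perimeter = 1.2222
Total perimeter = 1.222

loops=1 perimeter=1.222


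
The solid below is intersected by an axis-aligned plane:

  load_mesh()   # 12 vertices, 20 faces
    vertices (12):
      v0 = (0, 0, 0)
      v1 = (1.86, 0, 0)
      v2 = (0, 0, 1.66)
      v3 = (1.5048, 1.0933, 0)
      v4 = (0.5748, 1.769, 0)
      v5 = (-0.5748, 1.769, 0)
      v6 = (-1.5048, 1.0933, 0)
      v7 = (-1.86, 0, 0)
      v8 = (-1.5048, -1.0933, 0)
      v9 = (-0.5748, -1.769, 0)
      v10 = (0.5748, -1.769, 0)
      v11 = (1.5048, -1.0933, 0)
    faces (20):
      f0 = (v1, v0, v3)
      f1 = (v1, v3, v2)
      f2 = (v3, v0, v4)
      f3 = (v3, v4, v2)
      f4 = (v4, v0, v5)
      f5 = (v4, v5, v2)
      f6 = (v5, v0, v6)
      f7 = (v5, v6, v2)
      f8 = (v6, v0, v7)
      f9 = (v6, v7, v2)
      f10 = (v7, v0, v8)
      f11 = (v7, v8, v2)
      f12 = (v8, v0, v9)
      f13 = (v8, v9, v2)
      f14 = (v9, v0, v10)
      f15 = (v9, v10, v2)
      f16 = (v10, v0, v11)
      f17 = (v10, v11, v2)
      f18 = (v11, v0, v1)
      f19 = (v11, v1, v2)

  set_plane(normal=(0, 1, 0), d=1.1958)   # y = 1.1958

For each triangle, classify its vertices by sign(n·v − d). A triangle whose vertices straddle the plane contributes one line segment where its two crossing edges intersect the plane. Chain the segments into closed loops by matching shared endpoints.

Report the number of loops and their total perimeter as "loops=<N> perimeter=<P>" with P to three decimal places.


loops=1 perimeter=5.732

Straddling triangles (6 of 20):
  (v3,v0,v4) [--+] → (0.388551, 1.1958, 0)–(1.36372, 1.1958, 0)  len=0.9752
  (v3,v4,v2) [-+-] → (1.36372, 1.1958, 0)–(0.388551, 1.1958, 0.537881)  len=1.1137
  (v4,v0,v5) [+-+] → (0.388551, 1.1958, 0)–(-0.388551, 1.1958, 0)  len=0.7771
  (v4,v5,v2) [++-] → (-0.388551, 1.1958, 0.537881)–(0.388551, 1.1958, 0.537881)  len=0.7771
  (v5,v0,v6) [+--] → (-0.388551, 1.1958, 0)–(-1.36372, 1.1958, 0)  len=0.9752
  (v5,v6,v2) [+--] → (-1.36372, 1.1958, 0)–(-0.388551, 1.1958, 0.537881)  len=1.1137

Chained into 1 loop(s):
  loop 1: 6 segments, perimeter = 5.7319
Total perimeter = 5.732


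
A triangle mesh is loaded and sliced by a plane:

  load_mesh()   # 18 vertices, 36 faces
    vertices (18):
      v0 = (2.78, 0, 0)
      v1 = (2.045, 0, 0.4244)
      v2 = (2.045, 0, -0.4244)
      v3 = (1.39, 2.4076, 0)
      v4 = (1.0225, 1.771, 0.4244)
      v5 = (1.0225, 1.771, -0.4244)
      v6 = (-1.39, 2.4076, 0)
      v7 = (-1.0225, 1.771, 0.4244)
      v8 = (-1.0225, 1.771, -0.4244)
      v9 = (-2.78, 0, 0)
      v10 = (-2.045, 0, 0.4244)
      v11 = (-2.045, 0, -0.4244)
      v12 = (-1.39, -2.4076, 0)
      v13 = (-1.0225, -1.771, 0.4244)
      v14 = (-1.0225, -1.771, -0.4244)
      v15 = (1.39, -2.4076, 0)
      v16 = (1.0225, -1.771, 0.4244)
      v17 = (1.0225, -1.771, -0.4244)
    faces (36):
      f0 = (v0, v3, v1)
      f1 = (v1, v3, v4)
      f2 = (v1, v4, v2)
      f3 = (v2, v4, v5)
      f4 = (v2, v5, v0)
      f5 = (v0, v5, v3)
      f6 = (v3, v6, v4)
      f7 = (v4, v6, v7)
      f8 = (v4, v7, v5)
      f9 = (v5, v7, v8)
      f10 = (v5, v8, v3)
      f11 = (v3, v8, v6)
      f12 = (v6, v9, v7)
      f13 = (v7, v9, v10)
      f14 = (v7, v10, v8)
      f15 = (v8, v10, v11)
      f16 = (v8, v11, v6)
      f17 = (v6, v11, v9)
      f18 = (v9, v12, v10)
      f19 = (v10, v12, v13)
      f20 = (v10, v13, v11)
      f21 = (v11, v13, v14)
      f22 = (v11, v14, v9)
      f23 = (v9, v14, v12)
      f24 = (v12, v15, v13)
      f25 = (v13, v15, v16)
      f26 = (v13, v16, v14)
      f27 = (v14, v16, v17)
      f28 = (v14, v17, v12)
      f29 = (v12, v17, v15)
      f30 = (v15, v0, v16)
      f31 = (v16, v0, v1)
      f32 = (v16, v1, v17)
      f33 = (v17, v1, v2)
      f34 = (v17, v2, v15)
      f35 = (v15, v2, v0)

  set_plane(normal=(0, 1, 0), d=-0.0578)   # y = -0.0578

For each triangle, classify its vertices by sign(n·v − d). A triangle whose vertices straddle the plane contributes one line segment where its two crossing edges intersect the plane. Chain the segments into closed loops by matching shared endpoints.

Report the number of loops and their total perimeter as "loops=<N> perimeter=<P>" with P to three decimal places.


Straddling triangles (12 of 36):
  (v9,v12,v10) [+-+] → (-2.74663, -0.0578, 0)–(-2.02928, -0.0578, 0.414211)  len=0.8284
  (v10,v12,v13) [+--] → (-2.02928, -0.0578, 0.414211)–(-2.01163, -0.0578, 0.4244)  len=0.0204
  (v10,v13,v11) [+-+] → (-2.01163, -0.0578, 0.4244)–(-2.01163, -0.0578, -0.396698)  len=0.8211
  (v11,v13,v14) [+--] → (-2.01163, -0.0578, -0.396698)–(-2.01163, -0.0578, -0.4244)  len=0.0277
  (v11,v14,v9) [+-+] → (-2.01163, -0.0578, -0.4244)–(-2.72264, -0.0578, -0.0138511)  len=0.8210
  (v9,v14,v12) [+--] → (-2.72264, -0.0578, -0.0138511)–(-2.74663, -0.0578, 0)  len=0.0277
  (v15,v0,v16) [-+-] → (2.74663, -0.0578, 0)–(2.72264, -0.0578, 0.0138511)  len=0.0277
  (v16,v0,v1) [-++] → (2.72264, -0.0578, 0.0138511)–(2.01163, -0.0578, 0.4244)  len=0.8210
  (v16,v1,v17) [-+-] → (2.01163, -0.0578, 0.4244)–(2.01163, -0.0578, 0.396698)  len=0.0277
  (v17,v1,v2) [-++] → (2.01163, -0.0578, 0.396698)–(2.01163, -0.0578, -0.4244)  len=0.8211
  (v17,v2,v15) [-+-] → (2.01163, -0.0578, -0.4244)–(2.02928, -0.0578, -0.414211)  len=0.0204
  (v15,v2,v0) [-++] → (2.02928, -0.0578, -0.414211)–(2.74663, -0.0578, 0)  len=0.8284

Chained into 2 loop(s):
  loop 1: 6 segments, perimeter = 2.5463
  loop 2: 6 segments, perimeter = 2.5463
Total perimeter = 5.093

loops=2 perimeter=5.093


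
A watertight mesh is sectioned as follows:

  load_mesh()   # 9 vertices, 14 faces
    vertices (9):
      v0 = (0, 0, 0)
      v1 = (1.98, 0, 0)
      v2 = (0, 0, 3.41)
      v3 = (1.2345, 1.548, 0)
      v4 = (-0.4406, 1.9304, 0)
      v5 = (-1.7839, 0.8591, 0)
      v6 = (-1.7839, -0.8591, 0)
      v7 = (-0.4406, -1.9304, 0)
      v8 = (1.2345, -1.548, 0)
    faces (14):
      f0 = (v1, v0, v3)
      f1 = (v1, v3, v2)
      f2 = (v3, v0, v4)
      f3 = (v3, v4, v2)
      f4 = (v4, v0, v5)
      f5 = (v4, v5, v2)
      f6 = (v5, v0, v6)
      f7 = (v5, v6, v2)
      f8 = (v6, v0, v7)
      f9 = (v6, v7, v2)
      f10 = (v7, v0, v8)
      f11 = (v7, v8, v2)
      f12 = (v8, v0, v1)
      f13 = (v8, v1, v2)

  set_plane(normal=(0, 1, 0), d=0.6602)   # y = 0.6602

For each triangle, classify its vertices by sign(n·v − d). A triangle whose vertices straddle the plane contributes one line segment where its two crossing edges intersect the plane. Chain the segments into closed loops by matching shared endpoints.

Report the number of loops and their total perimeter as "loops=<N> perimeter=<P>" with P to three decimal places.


loops=1 perimeter=9.233

Straddling triangles (8 of 14):
  (v1,v0,v3) [--+] → (0.526497, 0.6602, 0)–(1.66205, 0.6602, 0)  len=1.1356
  (v1,v3,v2) [-+-] → (1.66205, 0.6602, 0)–(0.526497, 0.6602, 1.95568)  len=2.2615
  (v3,v0,v4) [+-+] → (0.526497, 0.6602, 0)–(-0.150686, 0.6602, 0)  len=0.6772
  (v3,v4,v2) [++-] → (-0.150686, 0.6602, 2.24377)–(0.526497, 0.6602, 1.95568)  len=0.7359
  (v4,v0,v5) [+-+] → (-0.150686, 0.6602, 0)–(-1.37089, 0.6602, 0)  len=1.2202
  (v4,v5,v2) [++-] → (-1.37089, 0.6602, 0.789488)–(-0.150686, 0.6602, 2.24377)  len=1.8984
  (v5,v0,v6) [+--] → (-1.37089, 0.6602, 0)–(-1.7839, 0.6602, 0)  len=0.4130
  (v5,v6,v2) [+--] → (-1.7839, 0.6602, 0)–(-1.37089, 0.6602, 0.789488)  len=0.8910

Chained into 1 loop(s):
  loop 1: 8 segments, perimeter = 9.2327
Total perimeter = 9.233
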